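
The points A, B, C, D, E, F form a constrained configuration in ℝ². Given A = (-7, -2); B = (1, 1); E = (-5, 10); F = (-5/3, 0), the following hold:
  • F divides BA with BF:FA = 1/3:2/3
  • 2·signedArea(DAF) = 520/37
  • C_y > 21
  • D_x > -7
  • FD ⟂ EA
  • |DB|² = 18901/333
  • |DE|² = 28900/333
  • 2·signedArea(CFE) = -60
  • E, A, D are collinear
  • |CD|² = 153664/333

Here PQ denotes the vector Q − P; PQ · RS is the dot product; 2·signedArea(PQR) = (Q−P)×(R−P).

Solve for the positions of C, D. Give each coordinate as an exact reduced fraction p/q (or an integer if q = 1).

C = (-3, 22)
D = (-725/111, 30/37)

1. D_x = -725/111  [E, A, D are collinear ∩ FD ⟂ EA]
2. D_y = 30/37  [E, A, D are collinear ∩ FD ⟂ EA]
   → D = (-725/111, 30/37)
3. C_x = -3  [line -10·x + -10/3·y + 130/3 = 0 ∩ |CD|² = 153664/333]
4. C_y = 22  [line -10·x + -10/3·y + 130/3 = 0 ∩ |CD|² = 153664/333]
   → C = (-3, 22)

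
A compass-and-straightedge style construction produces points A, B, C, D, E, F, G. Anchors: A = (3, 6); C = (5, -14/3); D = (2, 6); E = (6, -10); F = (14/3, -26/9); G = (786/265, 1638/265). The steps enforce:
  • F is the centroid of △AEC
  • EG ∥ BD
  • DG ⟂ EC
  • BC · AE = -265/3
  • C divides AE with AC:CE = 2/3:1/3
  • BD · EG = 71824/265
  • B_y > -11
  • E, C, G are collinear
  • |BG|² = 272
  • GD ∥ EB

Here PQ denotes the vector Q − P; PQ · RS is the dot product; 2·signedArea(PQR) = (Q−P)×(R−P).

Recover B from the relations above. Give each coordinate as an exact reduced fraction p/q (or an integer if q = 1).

B = (1334/265, -2698/265)

1. B_x = 1334/265  [EG ∥ BD ∩ GD ∥ EB]
2. B_y = -2698/265  [EG ∥ BD ∩ GD ∥ EB]
   → B = (1334/265, -2698/265)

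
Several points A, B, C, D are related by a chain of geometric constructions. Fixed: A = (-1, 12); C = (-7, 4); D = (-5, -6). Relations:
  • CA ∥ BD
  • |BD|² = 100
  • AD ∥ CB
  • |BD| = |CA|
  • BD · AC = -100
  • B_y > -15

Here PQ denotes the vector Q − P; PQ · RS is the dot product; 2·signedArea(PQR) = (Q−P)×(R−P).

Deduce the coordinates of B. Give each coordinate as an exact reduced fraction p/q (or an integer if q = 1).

1. B_x = -11  [CA ∥ BD ∩ AD ∥ CB]
2. B_y = -14  [CA ∥ BD ∩ AD ∥ CB]
   → B = (-11, -14)

B = (-11, -14)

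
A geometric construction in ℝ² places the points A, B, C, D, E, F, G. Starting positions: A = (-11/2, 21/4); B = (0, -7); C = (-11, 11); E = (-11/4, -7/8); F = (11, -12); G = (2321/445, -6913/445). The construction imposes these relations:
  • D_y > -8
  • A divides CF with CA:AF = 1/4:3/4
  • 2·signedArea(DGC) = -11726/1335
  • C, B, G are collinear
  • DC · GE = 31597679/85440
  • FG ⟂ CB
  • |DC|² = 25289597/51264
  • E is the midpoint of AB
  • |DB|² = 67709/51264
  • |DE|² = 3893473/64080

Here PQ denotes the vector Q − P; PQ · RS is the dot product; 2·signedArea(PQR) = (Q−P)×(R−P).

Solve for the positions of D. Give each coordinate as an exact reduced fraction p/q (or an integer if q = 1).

1. D_x = 1463/1780  [DC · GE = 31597679/85440 ∩ 2·signedArea(DGC) = -11726/1335]
2. D_y = -83339/10680  [DC · GE = 31597679/85440 ∩ 2·signedArea(DGC) = -11726/1335]
   → D = (1463/1780, -83339/10680)

D = (1463/1780, -83339/10680)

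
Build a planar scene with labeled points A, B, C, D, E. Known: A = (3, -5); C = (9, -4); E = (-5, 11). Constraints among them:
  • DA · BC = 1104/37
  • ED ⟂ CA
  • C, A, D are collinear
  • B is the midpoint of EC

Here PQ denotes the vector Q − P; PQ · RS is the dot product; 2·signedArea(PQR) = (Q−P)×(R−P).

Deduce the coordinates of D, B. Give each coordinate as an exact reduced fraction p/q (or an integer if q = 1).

B = (2, 7/2)
D = (-81/37, -217/37)

1. D_x = -81/37  [C, A, D are collinear ∩ ED ⟂ CA]
2. D_y = -217/37  [C, A, D are collinear ∩ ED ⟂ CA]
   → D = (-81/37, -217/37)
3. B_x = 2  [B is the midpoint of EC]
4. B_y = 7/2  [B is the midpoint of EC]
   → B = (2, 7/2)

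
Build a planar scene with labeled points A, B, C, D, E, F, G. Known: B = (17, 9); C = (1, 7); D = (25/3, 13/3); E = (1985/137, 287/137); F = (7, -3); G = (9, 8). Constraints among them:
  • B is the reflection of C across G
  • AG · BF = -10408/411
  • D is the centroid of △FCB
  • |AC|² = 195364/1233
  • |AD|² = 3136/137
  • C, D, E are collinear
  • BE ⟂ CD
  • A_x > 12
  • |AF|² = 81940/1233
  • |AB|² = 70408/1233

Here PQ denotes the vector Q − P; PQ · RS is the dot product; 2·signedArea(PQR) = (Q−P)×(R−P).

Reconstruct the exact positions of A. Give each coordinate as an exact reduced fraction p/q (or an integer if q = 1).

1. A_x = 5273/411  [line 10·x + 12·y + -66038/411 = 0 ∩ |AD|² = 3136/137]
2. A_y = 1109/411  [line 10·x + 12·y + -66038/411 = 0 ∩ |AD|² = 3136/137]
   → A = (5273/411, 1109/411)

A = (5273/411, 1109/411)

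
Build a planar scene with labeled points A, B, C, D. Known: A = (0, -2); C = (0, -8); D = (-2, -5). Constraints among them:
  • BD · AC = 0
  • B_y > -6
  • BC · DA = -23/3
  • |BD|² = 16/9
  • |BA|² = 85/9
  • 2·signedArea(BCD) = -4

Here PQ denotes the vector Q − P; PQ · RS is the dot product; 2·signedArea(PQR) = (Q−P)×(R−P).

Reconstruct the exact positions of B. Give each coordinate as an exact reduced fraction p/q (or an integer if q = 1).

B = (-2/3, -5)

1. B_x = -2/3  [BD · AC = 0 ∩ BC · DA = -23/3]
2. B_y = -5  [BD · AC = 0 ∩ BC · DA = -23/3]
   → B = (-2/3, -5)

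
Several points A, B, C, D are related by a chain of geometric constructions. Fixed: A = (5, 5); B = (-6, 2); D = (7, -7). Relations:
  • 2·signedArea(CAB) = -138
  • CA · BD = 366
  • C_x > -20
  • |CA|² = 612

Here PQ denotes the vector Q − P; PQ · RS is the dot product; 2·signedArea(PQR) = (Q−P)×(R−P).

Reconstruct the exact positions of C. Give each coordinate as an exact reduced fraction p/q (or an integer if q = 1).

1. C_x = -19  [CA · BD = 366 ∩ 2·signedArea(CAB) = -138]
2. C_y = 11  [CA · BD = 366 ∩ 2·signedArea(CAB) = -138]
   → C = (-19, 11)

C = (-19, 11)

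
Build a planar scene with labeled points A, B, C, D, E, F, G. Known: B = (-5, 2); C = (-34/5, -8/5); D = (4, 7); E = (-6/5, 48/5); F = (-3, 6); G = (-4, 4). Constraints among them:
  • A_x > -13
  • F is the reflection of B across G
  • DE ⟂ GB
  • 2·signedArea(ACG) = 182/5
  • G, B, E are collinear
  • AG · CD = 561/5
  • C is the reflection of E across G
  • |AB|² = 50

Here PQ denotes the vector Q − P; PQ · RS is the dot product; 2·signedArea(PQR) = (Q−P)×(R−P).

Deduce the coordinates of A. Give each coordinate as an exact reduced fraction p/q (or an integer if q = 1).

1. A_x = -12  [2·signedArea(ACG) = 182/5 ∩ AG · CD = 561/5]
2. A_y = 1  [2·signedArea(ACG) = 182/5 ∩ AG · CD = 561/5]
   → A = (-12, 1)

A = (-12, 1)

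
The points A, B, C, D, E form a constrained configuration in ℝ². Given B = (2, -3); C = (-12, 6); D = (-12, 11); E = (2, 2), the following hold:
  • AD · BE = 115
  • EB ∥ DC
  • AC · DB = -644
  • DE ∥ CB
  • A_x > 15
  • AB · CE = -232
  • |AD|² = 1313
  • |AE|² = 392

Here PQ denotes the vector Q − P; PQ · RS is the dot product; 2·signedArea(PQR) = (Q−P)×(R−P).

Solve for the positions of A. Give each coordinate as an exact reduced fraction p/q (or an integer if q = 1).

1. A_x = 16  [AB · CE = -232 ∩ AC · DB = -644]
2. A_y = -12  [AB · CE = -232 ∩ AC · DB = -644]
   → A = (16, -12)

A = (16, -12)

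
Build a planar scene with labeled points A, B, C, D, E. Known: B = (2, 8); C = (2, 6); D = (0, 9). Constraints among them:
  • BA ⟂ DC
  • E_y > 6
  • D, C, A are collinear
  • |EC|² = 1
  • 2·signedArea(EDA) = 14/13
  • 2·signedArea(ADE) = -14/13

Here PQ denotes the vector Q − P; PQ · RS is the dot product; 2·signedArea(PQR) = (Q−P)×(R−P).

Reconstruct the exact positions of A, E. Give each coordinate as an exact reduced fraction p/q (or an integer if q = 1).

1. A_x = 14/13  [D, C, A are collinear ∩ BA ⟂ DC]
2. A_y = 96/13  [D, C, A are collinear ∩ BA ⟂ DC]
   → A = (14/13, 96/13)
3. E_x = 2  [line 21/13·x + 14/13·y + -140/13 = 0 ∩ |EC|² = 1]
4. E_y = 7  [line 21/13·x + 14/13·y + -140/13 = 0 ∩ |EC|² = 1]
   → E = (2, 7)

A = (14/13, 96/13)
E = (2, 7)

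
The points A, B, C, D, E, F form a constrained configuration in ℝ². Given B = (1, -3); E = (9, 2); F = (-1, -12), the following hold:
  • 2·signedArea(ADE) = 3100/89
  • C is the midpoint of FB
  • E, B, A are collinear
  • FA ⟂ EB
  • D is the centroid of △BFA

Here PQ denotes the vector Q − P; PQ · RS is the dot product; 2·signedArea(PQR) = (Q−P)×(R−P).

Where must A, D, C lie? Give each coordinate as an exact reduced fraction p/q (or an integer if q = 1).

1. A_x = -399/89  [E, B, A are collinear ∩ FA ⟂ EB]
2. A_y = -572/89  [E, B, A are collinear ∩ FA ⟂ EB]
   → A = (-399/89, -572/89)
3. D_x = -133/89  [D is the centroid of △BFA]
4. D_y = -1907/267  [D is the centroid of △BFA]
   → D = (-133/89, -1907/267)
5. C_x = 0  [C is the midpoint of FB]
6. C_y = -15/2  [C is the midpoint of FB]
   → C = (0, -15/2)

A = (-399/89, -572/89)
C = (0, -15/2)
D = (-133/89, -1907/267)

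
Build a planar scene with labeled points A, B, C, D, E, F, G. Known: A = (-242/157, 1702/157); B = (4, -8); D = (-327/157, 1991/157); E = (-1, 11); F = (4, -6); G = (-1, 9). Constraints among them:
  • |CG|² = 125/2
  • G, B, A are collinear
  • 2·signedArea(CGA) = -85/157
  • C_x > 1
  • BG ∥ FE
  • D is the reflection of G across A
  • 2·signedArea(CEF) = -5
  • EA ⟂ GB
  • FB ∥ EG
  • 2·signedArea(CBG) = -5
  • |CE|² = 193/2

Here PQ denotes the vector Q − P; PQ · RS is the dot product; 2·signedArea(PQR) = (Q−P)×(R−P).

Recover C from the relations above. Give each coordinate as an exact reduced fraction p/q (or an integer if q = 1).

C = (3/2, 3/2)

1. C_x = 3/2  [line 17·x + 5·y + -33 = 0 ∩ |CG|² = 125/2]
2. C_y = 3/2  [line 17·x + 5·y + -33 = 0 ∩ |CG|² = 125/2]
   → C = (3/2, 3/2)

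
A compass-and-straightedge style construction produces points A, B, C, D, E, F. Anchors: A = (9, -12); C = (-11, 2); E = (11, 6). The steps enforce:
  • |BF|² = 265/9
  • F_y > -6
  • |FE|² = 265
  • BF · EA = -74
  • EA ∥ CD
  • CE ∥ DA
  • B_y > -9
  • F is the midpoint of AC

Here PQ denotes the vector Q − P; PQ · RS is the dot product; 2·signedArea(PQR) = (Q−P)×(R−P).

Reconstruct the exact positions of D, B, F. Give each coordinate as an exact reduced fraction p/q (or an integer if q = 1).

1. D_x = -13  [CE ∥ DA ∩ EA ∥ CD]
2. D_y = -16  [CE ∥ DA ∩ EA ∥ CD]
   → D = (-13, -16)
3. F_x = -1  [F is the midpoint of AC]
4. F_y = -5  [F is the midpoint of AC]
   → F = (-1, -5)
5. B_x = -5  [line 2·x + 18·y + 166 = 0 ∩ |BF|² = 265/9]
6. B_y = -26/3  [line 2·x + 18·y + 166 = 0 ∩ |BF|² = 265/9]
   → B = (-5, -26/3)

B = (-5, -26/3)
D = (-13, -16)
F = (-1, -5)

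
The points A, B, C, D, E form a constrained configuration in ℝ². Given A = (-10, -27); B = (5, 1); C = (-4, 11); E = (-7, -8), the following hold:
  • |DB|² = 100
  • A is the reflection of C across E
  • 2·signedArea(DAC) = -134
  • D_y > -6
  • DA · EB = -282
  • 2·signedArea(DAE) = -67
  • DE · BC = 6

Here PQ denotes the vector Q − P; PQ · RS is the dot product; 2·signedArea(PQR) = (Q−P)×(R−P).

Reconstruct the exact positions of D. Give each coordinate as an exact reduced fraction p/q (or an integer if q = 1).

1. D_x = -3  [DE · BC = 6 ∩ 2·signedArea(DAE) = -67]
2. D_y = -5  [DE · BC = 6 ∩ 2·signedArea(DAE) = -67]
   → D = (-3, -5)

D = (-3, -5)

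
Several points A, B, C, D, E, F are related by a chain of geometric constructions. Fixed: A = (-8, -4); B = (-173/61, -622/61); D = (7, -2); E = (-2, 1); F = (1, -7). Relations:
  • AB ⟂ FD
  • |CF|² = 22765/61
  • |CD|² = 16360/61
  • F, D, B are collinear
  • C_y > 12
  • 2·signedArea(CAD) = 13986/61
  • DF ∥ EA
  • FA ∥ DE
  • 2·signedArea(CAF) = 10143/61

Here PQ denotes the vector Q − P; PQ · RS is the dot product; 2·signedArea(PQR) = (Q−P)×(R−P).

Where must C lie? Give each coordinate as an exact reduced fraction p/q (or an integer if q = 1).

C = (-71/61, 744/61)

1. C_x = -71/61  [2·signedArea(CAF) = 10143/61 ∩ 2·signedArea(CAD) = 13986/61]
2. C_y = 744/61  [2·signedArea(CAF) = 10143/61 ∩ 2·signedArea(CAD) = 13986/61]
   → C = (-71/61, 744/61)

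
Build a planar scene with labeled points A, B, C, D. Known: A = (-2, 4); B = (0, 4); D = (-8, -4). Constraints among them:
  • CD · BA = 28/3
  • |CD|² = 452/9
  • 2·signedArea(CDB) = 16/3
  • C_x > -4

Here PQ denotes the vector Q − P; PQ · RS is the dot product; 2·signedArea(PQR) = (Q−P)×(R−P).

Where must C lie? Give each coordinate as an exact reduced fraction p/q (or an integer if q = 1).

1. C_x = -10/3  [CD · BA = 28/3 ∩ 2·signedArea(CDB) = 16/3]
2. C_y = 4/3  [CD · BA = 28/3 ∩ 2·signedArea(CDB) = 16/3]
   → C = (-10/3, 4/3)

C = (-10/3, 4/3)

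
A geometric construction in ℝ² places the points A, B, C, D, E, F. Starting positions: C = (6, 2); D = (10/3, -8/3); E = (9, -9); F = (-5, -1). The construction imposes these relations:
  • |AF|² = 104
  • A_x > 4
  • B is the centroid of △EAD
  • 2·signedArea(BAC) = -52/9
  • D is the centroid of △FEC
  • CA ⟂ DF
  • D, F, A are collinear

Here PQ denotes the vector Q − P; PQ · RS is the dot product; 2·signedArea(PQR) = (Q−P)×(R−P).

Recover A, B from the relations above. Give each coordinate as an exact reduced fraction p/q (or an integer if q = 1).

1. A_x = 5  [D, F, A are collinear ∩ CA ⟂ DF]
2. A_y = -3  [D, F, A are collinear ∩ CA ⟂ DF]
   → A = (5, -3)
3. B_x = 52/9  [B is the centroid of △EAD]
4. B_y = -44/9  [B is the centroid of △EAD]
   → B = (52/9, -44/9)

A = (5, -3)
B = (52/9, -44/9)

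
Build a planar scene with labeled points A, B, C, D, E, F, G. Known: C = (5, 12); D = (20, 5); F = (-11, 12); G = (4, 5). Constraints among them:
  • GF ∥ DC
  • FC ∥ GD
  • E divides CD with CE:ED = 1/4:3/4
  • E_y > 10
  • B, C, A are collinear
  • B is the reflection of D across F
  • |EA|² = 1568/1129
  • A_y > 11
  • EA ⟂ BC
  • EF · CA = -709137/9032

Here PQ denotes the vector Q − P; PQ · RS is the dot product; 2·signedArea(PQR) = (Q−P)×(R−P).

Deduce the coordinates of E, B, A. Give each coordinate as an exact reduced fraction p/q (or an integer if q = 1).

1. E_x = 35/4  [E divides CD with CE:ED = 1/4:3/4]
2. E_y = 41/4  [E divides CD with CE:ED = 1/4:3/4]
   → E = (35/4, 41/4)
3. B_x = -42  [B is the reflection of D across F]
4. B_y = 19  [B is the reflection of D across F]
   → B = (-42, 19)
5. A_x = 40299/4516  [B, C, A are collinear ∩ EA ⟂ BC]
6. A_y = 51553/4516  [B, C, A are collinear ∩ EA ⟂ BC]
   → A = (40299/4516, 51553/4516)

A = (40299/4516, 51553/4516)
B = (-42, 19)
E = (35/4, 41/4)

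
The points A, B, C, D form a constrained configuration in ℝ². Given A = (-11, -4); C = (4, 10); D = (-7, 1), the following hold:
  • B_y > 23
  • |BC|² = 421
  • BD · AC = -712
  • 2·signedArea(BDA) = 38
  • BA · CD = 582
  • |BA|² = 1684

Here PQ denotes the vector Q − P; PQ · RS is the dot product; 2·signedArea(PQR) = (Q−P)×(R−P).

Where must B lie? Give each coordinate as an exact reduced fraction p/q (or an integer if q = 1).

B = (19, 24)

1. B_x = 19  [BA · CD = 582 ∩ 2·signedArea(BDA) = 38]
2. B_y = 24  [BA · CD = 582 ∩ 2·signedArea(BDA) = 38]
   → B = (19, 24)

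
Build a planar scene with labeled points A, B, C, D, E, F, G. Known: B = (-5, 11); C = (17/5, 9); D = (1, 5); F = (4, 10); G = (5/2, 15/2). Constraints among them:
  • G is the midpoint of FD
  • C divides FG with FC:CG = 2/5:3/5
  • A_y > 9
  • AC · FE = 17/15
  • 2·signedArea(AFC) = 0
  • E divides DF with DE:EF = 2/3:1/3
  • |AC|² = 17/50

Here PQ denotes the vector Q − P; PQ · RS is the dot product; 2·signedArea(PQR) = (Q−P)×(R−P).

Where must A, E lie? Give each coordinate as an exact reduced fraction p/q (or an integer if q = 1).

A = (37/10, 19/2)
E = (3, 25/3)

1. A_x = 37/10  [line 1·x + -3/5·y + 2 = 0 ∩ |AC|² = 17/50]
2. A_y = 19/2  [line 1·x + -3/5·y + 2 = 0 ∩ |AC|² = 17/50]
   → A = (37/10, 19/2)
3. E_x = 3  [E divides DF with DE:EF = 2/3:1/3]
4. E_y = 25/3  [E divides DF with DE:EF = 2/3:1/3]
   → E = (3, 25/3)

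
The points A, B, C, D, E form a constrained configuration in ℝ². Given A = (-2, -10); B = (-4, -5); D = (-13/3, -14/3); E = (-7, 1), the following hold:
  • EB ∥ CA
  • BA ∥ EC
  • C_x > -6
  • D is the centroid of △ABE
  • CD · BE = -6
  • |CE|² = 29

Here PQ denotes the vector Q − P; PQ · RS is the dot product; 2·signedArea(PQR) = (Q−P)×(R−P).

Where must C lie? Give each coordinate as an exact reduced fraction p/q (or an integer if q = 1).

1. C_x = -5  [EB ∥ CA ∩ BA ∥ EC]
2. C_y = -4  [EB ∥ CA ∩ BA ∥ EC]
   → C = (-5, -4)

C = (-5, -4)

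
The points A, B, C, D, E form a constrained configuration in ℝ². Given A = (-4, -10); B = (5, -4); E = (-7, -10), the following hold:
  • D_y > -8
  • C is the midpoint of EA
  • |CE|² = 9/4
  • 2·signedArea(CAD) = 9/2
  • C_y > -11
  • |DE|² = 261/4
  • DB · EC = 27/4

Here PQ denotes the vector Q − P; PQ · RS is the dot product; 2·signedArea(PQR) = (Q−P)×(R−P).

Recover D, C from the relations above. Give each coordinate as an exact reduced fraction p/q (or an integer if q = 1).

C = (-11/2, -10)
D = (1/2, -7)

1. C_x = -11/2  [C is the midpoint of EA]
2. C_y = -10  [C is the midpoint of EA]
   → C = (-11/2, -10)
3. D_x = 1/2  [DB · EC = 27/4 ∩ 2·signedArea(CAD) = 9/2]
4. D_y = -7  [DB · EC = 27/4 ∩ 2·signedArea(CAD) = 9/2]
   → D = (1/2, -7)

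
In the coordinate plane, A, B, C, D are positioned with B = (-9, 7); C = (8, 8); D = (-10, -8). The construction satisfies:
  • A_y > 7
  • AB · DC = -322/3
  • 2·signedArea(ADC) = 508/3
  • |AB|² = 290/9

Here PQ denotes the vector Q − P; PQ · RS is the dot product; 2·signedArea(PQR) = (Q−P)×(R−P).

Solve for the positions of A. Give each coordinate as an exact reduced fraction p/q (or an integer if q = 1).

1. A_x = -10/3  [2·signedArea(ADC) = 508/3 ∩ AB · DC = -322/3]
2. A_y = 22/3  [2·signedArea(ADC) = 508/3 ∩ AB · DC = -322/3]
   → A = (-10/3, 22/3)

A = (-10/3, 22/3)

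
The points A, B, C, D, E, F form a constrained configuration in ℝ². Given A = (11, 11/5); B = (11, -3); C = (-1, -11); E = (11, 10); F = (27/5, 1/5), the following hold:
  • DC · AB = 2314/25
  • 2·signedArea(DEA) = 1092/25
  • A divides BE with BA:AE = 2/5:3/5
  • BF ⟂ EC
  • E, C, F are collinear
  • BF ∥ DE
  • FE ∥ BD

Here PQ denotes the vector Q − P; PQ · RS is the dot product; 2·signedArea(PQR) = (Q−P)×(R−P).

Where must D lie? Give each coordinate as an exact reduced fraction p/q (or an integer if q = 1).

1. D_x = 83/5  [BF ∥ DE ∩ FE ∥ BD]
2. D_y = 34/5  [BF ∥ DE ∩ FE ∥ BD]
   → D = (83/5, 34/5)

D = (83/5, 34/5)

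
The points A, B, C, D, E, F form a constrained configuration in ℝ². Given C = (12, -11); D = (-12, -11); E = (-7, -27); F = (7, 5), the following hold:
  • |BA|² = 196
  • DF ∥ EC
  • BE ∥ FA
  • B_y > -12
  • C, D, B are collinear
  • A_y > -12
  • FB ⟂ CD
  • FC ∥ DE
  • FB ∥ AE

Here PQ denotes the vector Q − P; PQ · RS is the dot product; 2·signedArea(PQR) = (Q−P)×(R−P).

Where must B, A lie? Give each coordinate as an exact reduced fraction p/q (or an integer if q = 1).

1. B_x = 7  [C, D, B are collinear ∩ FB ⟂ CD]
2. B_y = -11  [C, D, B are collinear ∩ FB ⟂ CD]
   → B = (7, -11)
3. A_x = -7  [FB ∥ AE ∩ BE ∥ FA]
4. A_y = -11  [FB ∥ AE ∩ BE ∥ FA]
   → A = (-7, -11)

A = (-7, -11)
B = (7, -11)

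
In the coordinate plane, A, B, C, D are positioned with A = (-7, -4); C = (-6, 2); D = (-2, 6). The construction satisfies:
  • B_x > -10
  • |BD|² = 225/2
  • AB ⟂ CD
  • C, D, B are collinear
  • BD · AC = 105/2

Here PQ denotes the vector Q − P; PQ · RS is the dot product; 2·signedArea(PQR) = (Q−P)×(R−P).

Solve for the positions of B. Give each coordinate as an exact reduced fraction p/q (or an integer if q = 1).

B = (-19/2, -3/2)

1. B_x = -19/2  [C, D, B are collinear ∩ AB ⟂ CD]
2. B_y = -3/2  [C, D, B are collinear ∩ AB ⟂ CD]
   → B = (-19/2, -3/2)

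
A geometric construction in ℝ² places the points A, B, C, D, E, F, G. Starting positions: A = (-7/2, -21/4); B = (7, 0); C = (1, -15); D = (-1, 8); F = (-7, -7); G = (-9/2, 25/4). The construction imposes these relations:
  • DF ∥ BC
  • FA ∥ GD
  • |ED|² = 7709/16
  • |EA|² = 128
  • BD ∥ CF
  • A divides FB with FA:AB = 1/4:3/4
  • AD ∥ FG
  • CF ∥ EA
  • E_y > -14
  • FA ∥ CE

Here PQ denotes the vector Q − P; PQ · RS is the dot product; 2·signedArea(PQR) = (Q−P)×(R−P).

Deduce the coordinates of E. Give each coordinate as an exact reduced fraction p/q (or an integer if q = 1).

1. E_x = 9/2  [CF ∥ EA ∩ FA ∥ CE]
2. E_y = -53/4  [CF ∥ EA ∩ FA ∥ CE]
   → E = (9/2, -53/4)

E = (9/2, -53/4)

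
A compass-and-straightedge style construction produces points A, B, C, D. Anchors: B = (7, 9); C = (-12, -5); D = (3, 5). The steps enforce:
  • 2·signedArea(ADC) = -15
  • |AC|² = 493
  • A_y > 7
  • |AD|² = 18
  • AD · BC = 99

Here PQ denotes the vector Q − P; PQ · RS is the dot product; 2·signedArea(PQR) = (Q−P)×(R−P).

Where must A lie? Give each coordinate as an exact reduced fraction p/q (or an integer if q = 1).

1. A_x = 6  [2·signedArea(ADC) = -15 ∩ AD · BC = 99]
2. A_y = 8  [2·signedArea(ADC) = -15 ∩ AD · BC = 99]
   → A = (6, 8)

A = (6, 8)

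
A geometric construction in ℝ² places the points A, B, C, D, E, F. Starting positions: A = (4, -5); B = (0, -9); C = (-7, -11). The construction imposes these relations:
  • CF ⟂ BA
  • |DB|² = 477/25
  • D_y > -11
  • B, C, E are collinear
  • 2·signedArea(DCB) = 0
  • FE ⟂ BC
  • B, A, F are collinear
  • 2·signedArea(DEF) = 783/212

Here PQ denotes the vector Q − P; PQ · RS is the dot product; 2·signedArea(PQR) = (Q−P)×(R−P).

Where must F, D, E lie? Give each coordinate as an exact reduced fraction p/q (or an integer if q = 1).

1. F_x = -9/2  [B, A, F are collinear ∩ CF ⟂ BA]
2. F_y = -27/2  [B, A, F are collinear ∩ CF ⟂ BA]
   → F = (-9/2, -27/2)
3. E_x = -567/106  [B, C, E are collinear ∩ FE ⟂ BC]
4. E_y = -558/53  [B, C, E are collinear ∩ FE ⟂ BC]
   → E = (-567/106, -558/53)
5. D_x = -21/5  [2·signedArea(DCB) = 0 ∩ 2·signedArea(DEF) = 783/212]
6. D_y = -51/5  [2·signedArea(DCB) = 0 ∩ 2·signedArea(DEF) = 783/212]
   → D = (-21/5, -51/5)

D = (-21/5, -51/5)
E = (-567/106, -558/53)
F = (-9/2, -27/2)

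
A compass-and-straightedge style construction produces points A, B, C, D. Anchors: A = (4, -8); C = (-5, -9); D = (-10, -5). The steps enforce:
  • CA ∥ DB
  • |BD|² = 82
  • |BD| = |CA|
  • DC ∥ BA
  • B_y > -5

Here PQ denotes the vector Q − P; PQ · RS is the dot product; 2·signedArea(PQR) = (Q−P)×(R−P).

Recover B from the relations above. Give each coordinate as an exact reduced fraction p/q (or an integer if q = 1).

B = (-1, -4)

1. B_x = -1  [DC ∥ BA ∩ CA ∥ DB]
2. B_y = -4  [DC ∥ BA ∩ CA ∥ DB]
   → B = (-1, -4)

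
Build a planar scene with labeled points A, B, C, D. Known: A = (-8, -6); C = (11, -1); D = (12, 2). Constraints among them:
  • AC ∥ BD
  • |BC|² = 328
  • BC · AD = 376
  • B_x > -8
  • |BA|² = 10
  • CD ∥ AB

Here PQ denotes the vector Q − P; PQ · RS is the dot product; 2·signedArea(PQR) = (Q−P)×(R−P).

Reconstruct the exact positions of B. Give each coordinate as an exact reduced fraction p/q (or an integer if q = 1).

B = (-7, -3)

1. B_x = -7  [AC ∥ BD ∩ CD ∥ AB]
2. B_y = -3  [AC ∥ BD ∩ CD ∥ AB]
   → B = (-7, -3)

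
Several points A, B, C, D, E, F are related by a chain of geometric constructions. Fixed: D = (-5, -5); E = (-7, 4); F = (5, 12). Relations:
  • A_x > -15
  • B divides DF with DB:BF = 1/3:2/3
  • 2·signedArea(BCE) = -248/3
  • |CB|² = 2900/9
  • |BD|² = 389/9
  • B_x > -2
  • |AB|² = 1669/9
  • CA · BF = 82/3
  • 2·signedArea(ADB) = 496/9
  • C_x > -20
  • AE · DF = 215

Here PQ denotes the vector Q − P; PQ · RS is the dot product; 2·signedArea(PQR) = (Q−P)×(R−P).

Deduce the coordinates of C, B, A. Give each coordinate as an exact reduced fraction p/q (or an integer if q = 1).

1. B_x = -5/3  [B divides DF with DB:BF = 1/3:2/3]
2. B_y = 2/3  [B divides DF with DB:BF = 1/3:2/3]
   → B = (-5/3, 2/3)
3. A_x = -43/3  [2·signedArea(ADB) = 496/9 ∩ AE · DF = 215]
4. A_y = -13/3  [2·signedArea(ADB) = 496/9 ∩ AE · DF = 215]
   → A = (-43/3, -13/3)
5. C_x = -19  [CA · BF = 82/3 ∩ 2·signedArea(BCE) = -248/3]
6. C_y = -4  [CA · BF = 82/3 ∩ 2·signedArea(BCE) = -248/3]
   → C = (-19, -4)

A = (-43/3, -13/3)
B = (-5/3, 2/3)
C = (-19, -4)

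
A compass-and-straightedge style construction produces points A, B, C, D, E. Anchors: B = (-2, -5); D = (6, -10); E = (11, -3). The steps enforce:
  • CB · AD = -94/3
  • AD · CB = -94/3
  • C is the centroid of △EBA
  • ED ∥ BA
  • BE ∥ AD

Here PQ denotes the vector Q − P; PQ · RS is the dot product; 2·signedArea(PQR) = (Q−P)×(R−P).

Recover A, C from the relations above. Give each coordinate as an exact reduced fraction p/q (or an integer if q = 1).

A = (-7, -12)
C = (2/3, -20/3)

1. A_x = -7  [BE ∥ AD ∩ ED ∥ BA]
2. A_y = -12  [BE ∥ AD ∩ ED ∥ BA]
   → A = (-7, -12)
3. C_x = 2/3  [C is the centroid of △EBA]
4. C_y = -20/3  [C is the centroid of △EBA]
   → C = (2/3, -20/3)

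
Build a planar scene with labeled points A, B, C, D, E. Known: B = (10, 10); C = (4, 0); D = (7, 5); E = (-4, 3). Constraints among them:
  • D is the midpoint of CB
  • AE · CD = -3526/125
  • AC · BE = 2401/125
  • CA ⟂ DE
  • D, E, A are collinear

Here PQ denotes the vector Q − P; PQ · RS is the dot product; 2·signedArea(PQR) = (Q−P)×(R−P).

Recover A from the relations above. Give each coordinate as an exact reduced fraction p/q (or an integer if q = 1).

1. A_x = 402/125  [D, E, A are collinear ∩ CA ⟂ DE]
2. A_y = 539/125  [D, E, A are collinear ∩ CA ⟂ DE]
   → A = (402/125, 539/125)

A = (402/125, 539/125)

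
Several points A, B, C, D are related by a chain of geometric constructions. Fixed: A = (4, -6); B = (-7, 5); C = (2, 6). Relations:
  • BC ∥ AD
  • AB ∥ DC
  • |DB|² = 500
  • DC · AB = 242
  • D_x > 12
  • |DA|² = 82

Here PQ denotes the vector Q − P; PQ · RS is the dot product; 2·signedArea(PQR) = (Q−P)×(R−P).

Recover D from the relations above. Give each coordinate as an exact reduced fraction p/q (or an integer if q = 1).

D = (13, -5)

1. D_x = 13  [AB ∥ DC ∩ BC ∥ AD]
2. D_y = -5  [AB ∥ DC ∩ BC ∥ AD]
   → D = (13, -5)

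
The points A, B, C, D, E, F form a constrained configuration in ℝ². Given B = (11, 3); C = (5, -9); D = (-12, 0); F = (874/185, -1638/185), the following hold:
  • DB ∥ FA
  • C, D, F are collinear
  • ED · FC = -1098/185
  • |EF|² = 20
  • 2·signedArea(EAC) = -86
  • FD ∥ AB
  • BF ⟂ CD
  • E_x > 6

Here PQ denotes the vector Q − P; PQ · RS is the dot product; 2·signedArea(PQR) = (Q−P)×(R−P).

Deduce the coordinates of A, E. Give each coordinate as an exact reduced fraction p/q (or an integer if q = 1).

A = (5129/185, -1083/185)
E = (1278/185, -916/185)

1. A_x = 5129/185  [FD ∥ AB ∩ DB ∥ FA]
2. A_y = -1083/185  [FD ∥ AB ∩ DB ∥ FA]
   → A = (5129/185, -1083/185)
3. E_x = 1278/185  [2·signedArea(EAC) = -86 ∩ ED · FC = -1098/185]
4. E_y = -916/185  [2·signedArea(EAC) = -86 ∩ ED · FC = -1098/185]
   → E = (1278/185, -916/185)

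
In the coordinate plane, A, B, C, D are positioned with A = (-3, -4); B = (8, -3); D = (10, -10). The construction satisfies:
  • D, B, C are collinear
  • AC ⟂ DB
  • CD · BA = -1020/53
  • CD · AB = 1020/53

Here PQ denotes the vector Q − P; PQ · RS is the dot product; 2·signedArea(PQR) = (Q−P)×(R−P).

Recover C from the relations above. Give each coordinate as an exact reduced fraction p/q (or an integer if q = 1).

C = (394/53, -54/53)

1. C_x = 394/53  [D, B, C are collinear ∩ AC ⟂ DB]
2. C_y = -54/53  [D, B, C are collinear ∩ AC ⟂ DB]
   → C = (394/53, -54/53)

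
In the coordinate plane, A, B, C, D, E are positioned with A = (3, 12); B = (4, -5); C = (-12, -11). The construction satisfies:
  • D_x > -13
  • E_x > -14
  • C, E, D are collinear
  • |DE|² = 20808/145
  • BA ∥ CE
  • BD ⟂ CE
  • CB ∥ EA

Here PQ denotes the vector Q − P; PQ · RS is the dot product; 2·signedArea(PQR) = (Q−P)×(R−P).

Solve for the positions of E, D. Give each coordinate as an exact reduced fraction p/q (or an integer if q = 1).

1. E_x = -13  [CB ∥ EA ∩ BA ∥ CE]
2. E_y = 6  [CB ∥ EA ∩ BA ∥ CE]
   → E = (-13, 6)
3. D_x = -1783/145  [C, E, D are collinear ∩ BD ⟂ CE]
4. D_y = -864/145  [C, E, D are collinear ∩ BD ⟂ CE]
   → D = (-1783/145, -864/145)

D = (-1783/145, -864/145)
E = (-13, 6)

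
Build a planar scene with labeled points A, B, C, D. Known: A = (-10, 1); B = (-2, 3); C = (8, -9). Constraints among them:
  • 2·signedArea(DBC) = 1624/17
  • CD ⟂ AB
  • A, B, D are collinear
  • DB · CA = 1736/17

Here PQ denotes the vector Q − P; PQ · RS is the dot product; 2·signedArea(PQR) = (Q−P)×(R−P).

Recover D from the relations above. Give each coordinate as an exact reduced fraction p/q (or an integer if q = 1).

D = (78/17, 79/17)

1. D_x = 78/17  [A, B, D are collinear ∩ CD ⟂ AB]
2. D_y = 79/17  [A, B, D are collinear ∩ CD ⟂ AB]
   → D = (78/17, 79/17)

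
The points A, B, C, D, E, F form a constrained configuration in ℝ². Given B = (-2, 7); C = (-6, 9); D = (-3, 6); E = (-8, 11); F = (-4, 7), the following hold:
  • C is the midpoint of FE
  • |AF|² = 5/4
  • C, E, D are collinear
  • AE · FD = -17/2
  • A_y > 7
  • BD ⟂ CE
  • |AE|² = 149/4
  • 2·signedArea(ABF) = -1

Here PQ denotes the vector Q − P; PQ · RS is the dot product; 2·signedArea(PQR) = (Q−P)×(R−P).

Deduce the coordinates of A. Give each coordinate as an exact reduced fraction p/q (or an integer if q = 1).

1. A_x = -3  [AE · FD = -17/2 ∩ 2·signedArea(ABF) = -1]
2. A_y = 15/2  [AE · FD = -17/2 ∩ 2·signedArea(ABF) = -1]
   → A = (-3, 15/2)

A = (-3, 15/2)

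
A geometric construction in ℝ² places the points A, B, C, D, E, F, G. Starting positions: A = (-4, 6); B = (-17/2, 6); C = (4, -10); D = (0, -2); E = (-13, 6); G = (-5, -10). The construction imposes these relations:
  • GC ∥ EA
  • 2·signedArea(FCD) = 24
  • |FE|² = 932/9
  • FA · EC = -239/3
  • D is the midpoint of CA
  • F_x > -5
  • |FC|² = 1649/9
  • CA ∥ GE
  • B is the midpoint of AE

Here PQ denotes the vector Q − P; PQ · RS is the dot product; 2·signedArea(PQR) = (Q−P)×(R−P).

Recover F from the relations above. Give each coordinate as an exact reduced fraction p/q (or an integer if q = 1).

F = (-13/3, 2/3)

1. F_x = -13/3  [2·signedArea(FCD) = 24 ∩ FA · EC = -239/3]
2. F_y = 2/3  [2·signedArea(FCD) = 24 ∩ FA · EC = -239/3]
   → F = (-13/3, 2/3)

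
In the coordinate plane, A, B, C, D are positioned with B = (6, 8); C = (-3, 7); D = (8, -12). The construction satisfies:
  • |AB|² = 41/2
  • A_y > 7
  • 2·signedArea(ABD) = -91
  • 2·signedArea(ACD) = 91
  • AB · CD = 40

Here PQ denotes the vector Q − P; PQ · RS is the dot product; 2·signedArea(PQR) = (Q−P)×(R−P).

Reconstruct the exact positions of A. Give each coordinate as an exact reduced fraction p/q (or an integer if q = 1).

1. A_x = 3/2  [2·signedArea(ABD) = -91 ∩ AB · CD = 40]
2. A_y = 15/2  [2·signedArea(ABD) = -91 ∩ AB · CD = 40]
   → A = (3/2, 15/2)

A = (3/2, 15/2)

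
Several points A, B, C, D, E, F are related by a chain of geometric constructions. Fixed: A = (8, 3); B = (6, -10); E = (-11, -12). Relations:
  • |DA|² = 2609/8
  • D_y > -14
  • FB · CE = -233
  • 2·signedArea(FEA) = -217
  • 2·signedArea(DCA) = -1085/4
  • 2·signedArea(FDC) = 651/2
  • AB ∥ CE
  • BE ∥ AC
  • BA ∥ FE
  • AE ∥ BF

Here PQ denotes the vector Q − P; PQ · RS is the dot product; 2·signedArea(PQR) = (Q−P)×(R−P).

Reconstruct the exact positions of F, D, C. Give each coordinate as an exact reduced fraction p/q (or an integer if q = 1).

C = (-9, 1)
D = (5/4, -55/4)
F = (-13, -25)

1. F_x = -13  [BA ∥ FE ∩ AE ∥ BF]
2. F_y = -25  [BA ∥ FE ∩ AE ∥ BF]
   → F = (-13, -25)
3. C_x = -9  [AB ∥ CE ∩ BE ∥ AC]
4. C_y = 1  [AB ∥ CE ∩ BE ∥ AC]
   → C = (-9, 1)
5. D_x = 5/4  [2·signedArea(DCA) = -1085/4 ∩ 2·signedArea(FDC) = 651/2]
6. D_y = -55/4  [2·signedArea(DCA) = -1085/4 ∩ 2·signedArea(FDC) = 651/2]
   → D = (5/4, -55/4)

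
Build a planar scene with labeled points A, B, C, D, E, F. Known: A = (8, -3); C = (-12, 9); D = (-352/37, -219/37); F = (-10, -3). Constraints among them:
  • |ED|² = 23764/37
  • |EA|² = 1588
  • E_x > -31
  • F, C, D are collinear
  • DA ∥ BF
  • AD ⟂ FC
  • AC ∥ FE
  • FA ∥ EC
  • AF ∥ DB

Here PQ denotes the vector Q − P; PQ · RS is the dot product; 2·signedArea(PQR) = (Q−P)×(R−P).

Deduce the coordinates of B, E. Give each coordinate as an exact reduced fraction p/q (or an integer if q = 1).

1. B_x = -1018/37  [DA ∥ BF ∩ AF ∥ DB]
2. B_y = -219/37  [DA ∥ BF ∩ AF ∥ DB]
   → B = (-1018/37, -219/37)
3. E_x = -30  [FA ∥ EC ∩ AC ∥ FE]
4. E_y = 9  [FA ∥ EC ∩ AC ∥ FE]
   → E = (-30, 9)

B = (-1018/37, -219/37)
E = (-30, 9)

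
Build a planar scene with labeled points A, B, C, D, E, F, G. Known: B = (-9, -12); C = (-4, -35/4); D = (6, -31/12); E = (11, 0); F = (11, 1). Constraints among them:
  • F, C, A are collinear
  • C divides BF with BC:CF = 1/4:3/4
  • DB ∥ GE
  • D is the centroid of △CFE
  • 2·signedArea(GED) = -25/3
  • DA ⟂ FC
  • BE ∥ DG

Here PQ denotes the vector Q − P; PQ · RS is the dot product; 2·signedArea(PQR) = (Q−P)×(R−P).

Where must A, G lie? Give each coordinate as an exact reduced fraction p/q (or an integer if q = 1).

A = (9982/1707, -16039/6828)
G = (26, 113/12)

1. A_x = 9982/1707  [F, C, A are collinear ∩ DA ⟂ FC]
2. A_y = -16039/6828  [F, C, A are collinear ∩ DA ⟂ FC]
   → A = (9982/1707, -16039/6828)
3. G_x = 26  [DB ∥ GE ∩ BE ∥ DG]
4. G_y = 113/12  [DB ∥ GE ∩ BE ∥ DG]
   → G = (26, 113/12)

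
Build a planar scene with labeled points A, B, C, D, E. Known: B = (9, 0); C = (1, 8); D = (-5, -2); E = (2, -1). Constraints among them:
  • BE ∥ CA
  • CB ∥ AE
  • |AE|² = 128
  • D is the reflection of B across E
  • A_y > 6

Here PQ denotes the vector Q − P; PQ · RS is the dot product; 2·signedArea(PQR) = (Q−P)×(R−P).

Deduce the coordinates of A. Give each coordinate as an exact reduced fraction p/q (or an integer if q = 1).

A = (-6, 7)

1. A_x = -6  [CB ∥ AE ∩ BE ∥ CA]
2. A_y = 7  [CB ∥ AE ∩ BE ∥ CA]
   → A = (-6, 7)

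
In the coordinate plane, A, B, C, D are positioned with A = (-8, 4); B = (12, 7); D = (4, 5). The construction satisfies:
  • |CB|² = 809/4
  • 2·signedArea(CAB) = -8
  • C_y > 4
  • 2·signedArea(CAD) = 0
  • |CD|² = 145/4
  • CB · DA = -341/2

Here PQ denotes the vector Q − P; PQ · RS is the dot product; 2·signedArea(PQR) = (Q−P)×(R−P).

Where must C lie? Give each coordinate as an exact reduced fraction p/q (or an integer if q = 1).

1. C_x = -2  [2·signedArea(CAD) = 0 ∩ CB · DA = -341/2]
2. C_y = 9/2  [2·signedArea(CAD) = 0 ∩ CB · DA = -341/2]
   → C = (-2, 9/2)

C = (-2, 9/2)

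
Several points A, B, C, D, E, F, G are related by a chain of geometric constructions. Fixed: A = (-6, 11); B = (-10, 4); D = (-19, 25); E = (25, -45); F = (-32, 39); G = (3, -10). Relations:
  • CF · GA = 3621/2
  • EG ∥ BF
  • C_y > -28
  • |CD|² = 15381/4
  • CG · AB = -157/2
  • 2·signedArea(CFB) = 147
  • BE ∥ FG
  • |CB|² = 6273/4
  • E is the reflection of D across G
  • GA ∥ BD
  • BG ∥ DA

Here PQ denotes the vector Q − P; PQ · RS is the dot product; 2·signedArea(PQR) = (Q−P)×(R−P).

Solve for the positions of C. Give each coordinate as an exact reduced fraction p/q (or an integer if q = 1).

1. C_x = 14  [2·signedArea(CFB) = 147 ∩ CG · AB = -157/2]
2. C_y = -55/2  [2·signedArea(CFB) = 147 ∩ CG · AB = -157/2]
   → C = (14, -55/2)

C = (14, -55/2)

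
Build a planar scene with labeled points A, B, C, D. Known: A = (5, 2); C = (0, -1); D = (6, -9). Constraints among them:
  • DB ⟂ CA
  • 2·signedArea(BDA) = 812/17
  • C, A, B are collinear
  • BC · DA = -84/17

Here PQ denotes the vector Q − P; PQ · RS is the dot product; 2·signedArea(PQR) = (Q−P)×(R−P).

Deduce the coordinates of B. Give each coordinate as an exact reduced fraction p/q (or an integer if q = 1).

1. B_x = 15/17  [C, A, B are collinear ∩ DB ⟂ CA]
2. B_y = -8/17  [C, A, B are collinear ∩ DB ⟂ CA]
   → B = (15/17, -8/17)

B = (15/17, -8/17)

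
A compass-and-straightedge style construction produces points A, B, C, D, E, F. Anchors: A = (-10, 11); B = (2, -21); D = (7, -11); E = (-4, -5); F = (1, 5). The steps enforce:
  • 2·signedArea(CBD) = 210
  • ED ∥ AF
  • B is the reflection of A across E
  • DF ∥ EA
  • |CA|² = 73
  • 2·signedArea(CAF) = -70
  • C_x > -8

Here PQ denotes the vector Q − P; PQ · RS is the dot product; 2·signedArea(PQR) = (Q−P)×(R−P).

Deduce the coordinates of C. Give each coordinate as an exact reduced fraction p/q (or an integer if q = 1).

C = (-7, 3)

1. C_x = -7  [2·signedArea(CAF) = -70 ∩ 2·signedArea(CBD) = 210]
2. C_y = 3  [2·signedArea(CAF) = -70 ∩ 2·signedArea(CBD) = 210]
   → C = (-7, 3)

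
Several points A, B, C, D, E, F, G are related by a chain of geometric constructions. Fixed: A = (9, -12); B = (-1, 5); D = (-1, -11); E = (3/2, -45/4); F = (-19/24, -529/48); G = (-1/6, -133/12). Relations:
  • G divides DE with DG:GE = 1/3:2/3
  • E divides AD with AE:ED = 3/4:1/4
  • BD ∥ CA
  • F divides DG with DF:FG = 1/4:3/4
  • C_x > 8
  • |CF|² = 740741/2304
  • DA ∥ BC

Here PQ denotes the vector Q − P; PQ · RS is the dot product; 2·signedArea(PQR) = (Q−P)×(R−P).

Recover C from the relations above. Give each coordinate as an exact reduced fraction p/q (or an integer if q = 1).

C = (9, 4)

1. C_x = 9  [BD ∥ CA ∩ DA ∥ BC]
2. C_y = 4  [BD ∥ CA ∩ DA ∥ BC]
   → C = (9, 4)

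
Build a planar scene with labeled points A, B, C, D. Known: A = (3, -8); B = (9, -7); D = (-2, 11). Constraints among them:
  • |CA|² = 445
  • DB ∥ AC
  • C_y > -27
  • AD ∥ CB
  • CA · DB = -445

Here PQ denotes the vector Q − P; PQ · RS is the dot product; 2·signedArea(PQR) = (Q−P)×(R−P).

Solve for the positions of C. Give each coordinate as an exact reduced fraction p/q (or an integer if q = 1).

C = (14, -26)

1. C_x = 14  [AD ∥ CB ∩ DB ∥ AC]
2. C_y = -26  [AD ∥ CB ∩ DB ∥ AC]
   → C = (14, -26)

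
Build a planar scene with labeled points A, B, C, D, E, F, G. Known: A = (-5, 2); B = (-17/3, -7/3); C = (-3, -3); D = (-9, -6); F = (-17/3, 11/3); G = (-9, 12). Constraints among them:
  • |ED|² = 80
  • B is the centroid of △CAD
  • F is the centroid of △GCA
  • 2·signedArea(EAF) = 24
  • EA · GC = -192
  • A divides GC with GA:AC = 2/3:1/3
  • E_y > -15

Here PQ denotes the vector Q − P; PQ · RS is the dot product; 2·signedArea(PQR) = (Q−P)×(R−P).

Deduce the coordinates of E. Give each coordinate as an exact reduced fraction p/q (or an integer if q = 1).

1. E_x = -13  [2·signedArea(EAF) = 24 ∩ EA · GC = -192]
2. E_y = -14  [2·signedArea(EAF) = 24 ∩ EA · GC = -192]
   → E = (-13, -14)

E = (-13, -14)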